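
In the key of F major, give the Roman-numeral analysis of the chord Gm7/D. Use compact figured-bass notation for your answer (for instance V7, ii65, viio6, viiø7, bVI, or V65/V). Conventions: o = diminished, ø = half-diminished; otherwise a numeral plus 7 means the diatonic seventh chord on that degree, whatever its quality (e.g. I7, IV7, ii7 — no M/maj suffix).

The pitches G-Bb-D-F form a minor seventh chord rooted on G.
In F major, G is the supertonic; the diatonic minor seventh chord there is ii7.
With D in the bass the chord is in second inversion, so the figured bass is 43.

ii43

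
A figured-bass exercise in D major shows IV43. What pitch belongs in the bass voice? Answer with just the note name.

D

IV in D major has root G; the chord is G-B-D-F#.
The figure 43 means second inversion — the fifth is in the bass.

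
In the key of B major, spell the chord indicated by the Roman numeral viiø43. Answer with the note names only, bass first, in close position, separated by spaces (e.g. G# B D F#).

E G# A# C#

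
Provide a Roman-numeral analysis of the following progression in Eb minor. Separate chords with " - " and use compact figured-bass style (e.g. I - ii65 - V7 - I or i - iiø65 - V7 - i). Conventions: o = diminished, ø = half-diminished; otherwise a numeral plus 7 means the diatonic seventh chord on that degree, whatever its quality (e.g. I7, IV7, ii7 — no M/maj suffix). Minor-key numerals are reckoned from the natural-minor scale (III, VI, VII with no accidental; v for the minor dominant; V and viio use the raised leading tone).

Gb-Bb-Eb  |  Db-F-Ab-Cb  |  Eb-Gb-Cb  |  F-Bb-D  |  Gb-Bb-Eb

Gb-Bb-Eb: minor triad on Eb = scale degree 1 → i6.
Db-F-Ab-Cb: dominant seventh chord on Db = scale degree 7 → VII7.
Eb-Gb-Cb has root Cb, degree 6 in Eb minor, so VI6.
F-Bb-D: root Bb is the dominant; major triad there is V64.
Gb-Bb-Eb: root Eb is the tonic; minor triad there is i6.

i6 - VII7 - VI6 - V64 - i6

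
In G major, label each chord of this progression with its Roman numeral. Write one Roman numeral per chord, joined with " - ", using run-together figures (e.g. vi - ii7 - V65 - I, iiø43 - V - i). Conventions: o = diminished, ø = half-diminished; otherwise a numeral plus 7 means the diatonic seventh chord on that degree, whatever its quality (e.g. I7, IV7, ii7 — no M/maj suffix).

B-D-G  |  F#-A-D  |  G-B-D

I6 - V6 - I

B-D-G: major triad on G = scale degree 1 → I6.
F#-A-D: major triad on D = scale degree 5 → V6.
G-B-D: root G is the tonic; major triad there is I.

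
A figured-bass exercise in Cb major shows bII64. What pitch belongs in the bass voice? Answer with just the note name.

Abb

bII in Cb major has root Dbb; the chord is Dbb-Fb-Abb.
The figure 64 means second inversion — the fifth is in the bass.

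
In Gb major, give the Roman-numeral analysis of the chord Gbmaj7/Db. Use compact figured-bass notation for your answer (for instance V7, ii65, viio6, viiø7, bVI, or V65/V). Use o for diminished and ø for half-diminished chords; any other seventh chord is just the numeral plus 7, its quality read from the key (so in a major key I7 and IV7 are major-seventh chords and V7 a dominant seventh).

I43

The pitches Gb-Bb-Db-F form a major seventh chord rooted on Gb.
Gb is scale degree 1 in Gb major, and a major seventh chord on that degree is written I7.
With Db in the bass the chord is in second inversion, so the figured bass is 43.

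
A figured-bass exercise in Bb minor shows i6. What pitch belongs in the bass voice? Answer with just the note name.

i in Bb minor has root Bb; the chord is Bb-Db-F.
The figure 6 means first inversion — the third is in the bass.

Db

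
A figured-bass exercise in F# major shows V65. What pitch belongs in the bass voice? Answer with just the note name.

E#

V in F# major has root C#; the chord is C#-E#-G#-B.
The figure 65 means first inversion — the third is in the bass.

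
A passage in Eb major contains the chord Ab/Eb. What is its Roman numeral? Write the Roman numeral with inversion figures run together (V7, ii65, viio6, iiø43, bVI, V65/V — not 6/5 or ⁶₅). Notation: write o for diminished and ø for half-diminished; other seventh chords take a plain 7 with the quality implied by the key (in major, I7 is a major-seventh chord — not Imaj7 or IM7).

IV64

The pitches Ab-C-Eb form a major triad rooted on Ab.
In Eb major, Ab is the subdominant; the diatonic major triad there is IV.
With Eb in the bass the chord is in second inversion, so the figured bass is 64.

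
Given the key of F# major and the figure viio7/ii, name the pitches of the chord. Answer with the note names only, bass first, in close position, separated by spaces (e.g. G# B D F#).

F## A# C# E

viio7/ii is a secondary leading-tone chord. The target ii is G# in F# major; the applied chord is rooted a semitone below, on F##.
Building a fully diminished seventh chord on F## gives F##-A#-C#-E.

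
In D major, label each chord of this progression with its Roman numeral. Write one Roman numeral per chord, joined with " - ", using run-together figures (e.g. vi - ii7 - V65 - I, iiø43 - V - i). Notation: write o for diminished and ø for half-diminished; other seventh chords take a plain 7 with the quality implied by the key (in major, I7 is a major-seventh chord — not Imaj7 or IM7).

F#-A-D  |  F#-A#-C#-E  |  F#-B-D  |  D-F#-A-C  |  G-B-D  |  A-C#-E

I6 - V7/vi - vi64 - V7/IV - IV - V

F#-A-D: major triad on D = scale degree 1 → I6.
F#-A#-C#-E: a dominant seventh chord on F#, the applied dominant of vi → V7/vi.
F#-B-D: root B is the submediant; minor triad there is vi64.
D-F#-A-C is the secondary dominant of IV (dominant seventh chord on D): V7/IV.
G-B-D: root G is the subdominant; major triad there is IV.
A-C#-E: major triad on A = scale degree 5 → V.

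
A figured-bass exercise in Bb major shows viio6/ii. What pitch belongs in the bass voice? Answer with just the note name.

The applied chord viio6/ii is rooted on B: B-D-F.
The figure 6 means first inversion — the third is in the bass.

D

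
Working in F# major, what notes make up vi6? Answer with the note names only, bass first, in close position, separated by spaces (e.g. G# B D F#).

F# A# D#

In F# major, the submediant is D#, and the diatonic chord built there is a minor triad.
Stacking thirds from D# gives D#-F#-A#.
With the 6 figure the chord is in first inversion; from the bass F# upward in close position it reads F#-A#-D#.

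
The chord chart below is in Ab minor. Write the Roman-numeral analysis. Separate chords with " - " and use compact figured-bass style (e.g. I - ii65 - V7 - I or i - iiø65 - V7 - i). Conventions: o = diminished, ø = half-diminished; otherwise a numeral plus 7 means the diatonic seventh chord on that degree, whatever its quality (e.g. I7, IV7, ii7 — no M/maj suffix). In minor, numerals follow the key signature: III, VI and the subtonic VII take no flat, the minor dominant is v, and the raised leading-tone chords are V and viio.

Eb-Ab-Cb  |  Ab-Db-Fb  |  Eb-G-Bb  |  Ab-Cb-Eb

Eb-Ab-Cb has root Ab, degree 1 in Ab minor, so i64.
Ab-Db-Fb: minor triad on Db = scale degree 4 → iv64.
Eb-G-Bb has root Eb, degree 5 in Ab minor, so V.
Ab-Cb-Eb: minor triad on Ab = scale degree 1 → i.

i64 - iv64 - V - i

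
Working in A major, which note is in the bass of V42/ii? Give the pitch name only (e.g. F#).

E

The applied chord V42/ii is rooted on F#: F#-A#-C#-E.
The figure 42 means third inversion — the seventh is in the bass.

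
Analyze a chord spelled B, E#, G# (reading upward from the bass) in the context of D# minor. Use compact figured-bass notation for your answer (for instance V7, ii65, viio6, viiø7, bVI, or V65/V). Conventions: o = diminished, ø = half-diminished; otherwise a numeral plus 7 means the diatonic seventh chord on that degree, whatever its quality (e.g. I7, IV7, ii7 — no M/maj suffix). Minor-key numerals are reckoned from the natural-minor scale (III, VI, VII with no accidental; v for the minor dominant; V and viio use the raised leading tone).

iio64

Stacked in thirds the chord is E#-G#-B: a diminished triad on E#.
In D# minor, E# is the supertonic; the diatonic diminished triad there is iio.
With B in the bass the chord is in second inversion, so the figured bass is 64.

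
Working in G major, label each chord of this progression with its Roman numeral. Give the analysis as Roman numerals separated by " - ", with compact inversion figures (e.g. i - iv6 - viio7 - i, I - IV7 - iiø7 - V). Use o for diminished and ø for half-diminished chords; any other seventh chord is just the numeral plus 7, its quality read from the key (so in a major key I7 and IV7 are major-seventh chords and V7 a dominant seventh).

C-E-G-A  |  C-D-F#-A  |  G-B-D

ii65 - V42 - I

C-E-G-A has root A, degree 2 in G major, so ii65.
C-D-F#-A has root D, degree 5 in G major, so V42.
G-B-D: major triad on G = scale degree 1 → I.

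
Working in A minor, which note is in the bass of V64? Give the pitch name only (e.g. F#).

B

V in A minor has root E; the chord is E-G#-B.
The figure 64 means second inversion — the fifth is in the bass.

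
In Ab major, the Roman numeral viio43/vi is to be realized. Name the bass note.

The applied chord viio43/vi is rooted on E: E-G-Bb-Db.
The figure 43 means second inversion — the fifth is in the bass.

Bb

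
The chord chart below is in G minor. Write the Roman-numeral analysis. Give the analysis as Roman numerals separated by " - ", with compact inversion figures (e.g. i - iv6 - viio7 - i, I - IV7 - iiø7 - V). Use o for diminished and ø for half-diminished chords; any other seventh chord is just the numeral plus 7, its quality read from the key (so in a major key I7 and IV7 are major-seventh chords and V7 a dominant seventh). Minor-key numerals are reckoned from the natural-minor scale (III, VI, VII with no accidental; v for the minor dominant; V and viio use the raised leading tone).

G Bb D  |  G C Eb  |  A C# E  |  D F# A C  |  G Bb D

G-Bb-D has root G, degree 1 in G minor, so i.
G-C-Eb: root C is the subdominant; minor triad there is iv64.
A-C#-E: chromatic; A is V of V, so V/V.
D-F#-A-C has root D, degree 5 in G minor, so V7.
G-Bb-D: root G is the tonic; minor triad there is i.

i - iv64 - V/V - V7 - i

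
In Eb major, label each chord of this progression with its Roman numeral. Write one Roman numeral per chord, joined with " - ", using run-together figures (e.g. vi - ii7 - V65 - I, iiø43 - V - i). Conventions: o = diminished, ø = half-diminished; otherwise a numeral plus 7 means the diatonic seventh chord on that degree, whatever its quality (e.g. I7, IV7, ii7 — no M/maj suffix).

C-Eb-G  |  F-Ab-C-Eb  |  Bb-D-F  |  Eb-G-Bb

C-Eb-G: minor triad on C = scale degree 6 → vi.
F-Ab-C-Eb: root F is the supertonic; minor seventh chord there is ii7.
Bb-D-F: root Bb is the dominant; major triad there is V.
Eb-G-Bb has root Eb, degree 1 in Eb major, so I.

vi - ii7 - V - I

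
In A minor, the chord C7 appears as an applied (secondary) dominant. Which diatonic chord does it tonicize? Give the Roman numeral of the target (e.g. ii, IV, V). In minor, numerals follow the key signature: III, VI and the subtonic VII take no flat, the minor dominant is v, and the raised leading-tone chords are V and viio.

VI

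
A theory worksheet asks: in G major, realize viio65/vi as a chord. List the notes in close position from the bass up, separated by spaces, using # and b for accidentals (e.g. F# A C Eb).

viio65/vi is a secondary leading-tone chord. The target vi is E in G major; the applied chord is rooted a semitone below, on D#.
Building a fully diminished seventh chord on D# gives D#-F#-A-C.
With the 65 figure the chord is in first inversion; from the bass F# upward in close position it reads F#-A-C-D#.

F# A C D#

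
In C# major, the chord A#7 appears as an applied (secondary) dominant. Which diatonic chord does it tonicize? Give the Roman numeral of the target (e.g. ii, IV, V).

The chord is a dominant seventh chord on A#.
A dominant resolves down a perfect fifth: A# → D#. In C# major, D# is scale degree 2, i.e. ii.

ii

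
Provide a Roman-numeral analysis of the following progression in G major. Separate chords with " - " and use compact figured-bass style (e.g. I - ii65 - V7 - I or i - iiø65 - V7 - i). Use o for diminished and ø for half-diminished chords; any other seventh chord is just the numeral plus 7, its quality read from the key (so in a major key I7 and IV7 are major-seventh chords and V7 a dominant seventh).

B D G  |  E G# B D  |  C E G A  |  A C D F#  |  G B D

B-D-G has root G, degree 1 in G major, so I6.
E-G#-B-D is the secondary dominant of ii (dominant seventh chord on E): V7/ii.
C-E-G-A: root A is the supertonic; minor seventh chord there is ii65.
A-C-D-F#: dominant seventh chord on D = scale degree 5 → V43.
G-B-D: major triad on G = scale degree 1 → I.

I6 - V7/ii - ii65 - V43 - I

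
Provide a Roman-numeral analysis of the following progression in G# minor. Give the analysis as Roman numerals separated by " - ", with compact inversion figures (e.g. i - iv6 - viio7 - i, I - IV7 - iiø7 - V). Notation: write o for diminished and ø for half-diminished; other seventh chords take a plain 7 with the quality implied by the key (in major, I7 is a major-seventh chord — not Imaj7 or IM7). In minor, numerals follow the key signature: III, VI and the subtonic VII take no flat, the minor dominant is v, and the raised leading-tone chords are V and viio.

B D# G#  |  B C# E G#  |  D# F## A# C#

i6 - iv42 - V7

B-D#-G#: root G# is the tonic; minor triad there is i6.
B-C#-E-G#: minor seventh chord on C# = scale degree 4 → iv42.
D#-F##-A#-C#: root D# is the dominant; dominant seventh chord there is V7.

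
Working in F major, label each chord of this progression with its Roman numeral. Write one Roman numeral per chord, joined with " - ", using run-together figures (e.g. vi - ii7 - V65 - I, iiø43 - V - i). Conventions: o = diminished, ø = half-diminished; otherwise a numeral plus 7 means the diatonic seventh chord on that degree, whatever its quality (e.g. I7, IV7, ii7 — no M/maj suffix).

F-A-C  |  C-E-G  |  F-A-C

I - V - I

F-A-C has root F, degree 1 in F major, so I.
C-E-G has root C, degree 5 in F major, so V.
F-A-C has root F, degree 1 in F major, so I.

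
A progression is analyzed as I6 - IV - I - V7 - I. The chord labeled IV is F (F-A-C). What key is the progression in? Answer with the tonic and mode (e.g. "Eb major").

C major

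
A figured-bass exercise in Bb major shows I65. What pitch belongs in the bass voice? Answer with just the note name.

D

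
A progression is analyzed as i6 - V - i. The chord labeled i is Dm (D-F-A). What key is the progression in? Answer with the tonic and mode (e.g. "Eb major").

D minor

The anchor chord is a minor triad on D, labeled i.
If D is scale degree 1 and the mode makes that degree carry a minor triad, the tonic is D and the mode is minor.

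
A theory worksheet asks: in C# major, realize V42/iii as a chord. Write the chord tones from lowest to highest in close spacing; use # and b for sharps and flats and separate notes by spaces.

The slash means an applied dominant: we want the dominant of iii. In C# major, iii is E# minor, and its dominant is built on B#.
Building a dominant seventh chord on B# gives B#-D##-F##-A#.
With the 42 figure the chord is in third inversion; from the bass A# upward in close position it reads A#-B#-D##-F##.

A# B# D## F##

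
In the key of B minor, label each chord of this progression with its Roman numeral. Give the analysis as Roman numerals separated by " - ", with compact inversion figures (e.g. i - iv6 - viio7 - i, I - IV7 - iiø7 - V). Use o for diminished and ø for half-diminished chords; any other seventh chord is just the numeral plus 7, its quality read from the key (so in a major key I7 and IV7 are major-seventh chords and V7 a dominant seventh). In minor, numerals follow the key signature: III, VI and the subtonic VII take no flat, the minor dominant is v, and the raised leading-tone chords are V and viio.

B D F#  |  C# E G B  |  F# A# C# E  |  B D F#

i - iiø7 - V7 - i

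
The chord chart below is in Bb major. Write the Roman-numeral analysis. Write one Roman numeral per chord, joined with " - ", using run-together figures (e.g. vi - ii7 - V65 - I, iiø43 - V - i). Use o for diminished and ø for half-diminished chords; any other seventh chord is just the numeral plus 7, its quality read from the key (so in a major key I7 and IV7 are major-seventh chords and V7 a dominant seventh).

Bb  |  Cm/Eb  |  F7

Bb has root Bb, degree 1 in Bb major, so I.
Cm/Eb: minor triad on C = scale degree 2 → ii6.
F7: root F is the dominant; dominant seventh chord there is V7.

I - ii6 - V7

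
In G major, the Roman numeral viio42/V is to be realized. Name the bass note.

The applied chord viio42/V is rooted on C#: C#-E-G-Bb.
The figure 42 means third inversion — the seventh is in the bass.

Bb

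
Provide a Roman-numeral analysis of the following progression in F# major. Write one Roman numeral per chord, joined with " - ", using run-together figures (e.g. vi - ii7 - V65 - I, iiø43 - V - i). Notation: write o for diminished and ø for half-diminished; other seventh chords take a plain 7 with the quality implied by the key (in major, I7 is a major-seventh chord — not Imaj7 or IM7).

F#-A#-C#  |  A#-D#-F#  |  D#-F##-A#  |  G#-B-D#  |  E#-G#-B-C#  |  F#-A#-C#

F#-A#-C#: root F# is the tonic; major triad there is I.
A#-D#-F#: minor triad on D# = scale degree 6 → vi64.
D#-F##-A# is the secondary dominant of ii (major triad on D#): V/ii.
G#-B-D# has root G#, degree 2 in F# major, so ii.
E#-G#-B-C#: dominant seventh chord on C# = scale degree 5 → V65.
F#-A#-C#: root F# is the tonic; major triad there is I.

I - vi64 - V/ii - ii - V65 - I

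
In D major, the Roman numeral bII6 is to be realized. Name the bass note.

G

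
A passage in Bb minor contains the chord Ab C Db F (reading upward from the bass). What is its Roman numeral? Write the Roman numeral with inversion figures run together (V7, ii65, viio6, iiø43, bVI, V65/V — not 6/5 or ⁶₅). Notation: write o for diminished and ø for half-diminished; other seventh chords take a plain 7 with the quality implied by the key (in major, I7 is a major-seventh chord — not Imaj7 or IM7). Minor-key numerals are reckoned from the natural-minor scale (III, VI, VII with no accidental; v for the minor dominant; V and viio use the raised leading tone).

The pitches Db-F-Ab-C form a major seventh chord rooted on Db.
Db is scale degree 3 in Bb minor, and a major seventh chord on that degree is written III7.
With Ab in the bass the chord is in second inversion, so the figured bass is 43.

III43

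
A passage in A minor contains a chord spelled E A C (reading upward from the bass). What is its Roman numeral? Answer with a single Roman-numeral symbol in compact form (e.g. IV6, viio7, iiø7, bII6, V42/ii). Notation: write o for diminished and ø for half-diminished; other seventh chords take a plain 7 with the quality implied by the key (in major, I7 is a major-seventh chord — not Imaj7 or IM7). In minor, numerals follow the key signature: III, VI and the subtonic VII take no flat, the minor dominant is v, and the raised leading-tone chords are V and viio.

i64

The pitches A-C-E form a minor triad rooted on A.
In A minor, A is the tonic; the diatonic minor triad there is i.
With E in the bass the chord is in second inversion, so the figured bass is 64.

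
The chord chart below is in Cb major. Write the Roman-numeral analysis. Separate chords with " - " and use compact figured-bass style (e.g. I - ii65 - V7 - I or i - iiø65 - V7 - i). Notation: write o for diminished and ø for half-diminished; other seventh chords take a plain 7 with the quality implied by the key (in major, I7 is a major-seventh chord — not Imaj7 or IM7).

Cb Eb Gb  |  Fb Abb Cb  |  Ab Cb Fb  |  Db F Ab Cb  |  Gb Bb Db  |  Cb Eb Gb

I - iv - IV6 - V7/V - V - I

Cb-Eb-Gb: major triad on Cb = scale degree 1 → I.
Fb-Abb-Cb: minor triad on Fb — chromatic; iv (borrowed from the parallel minor).
Ab-Cb-Fb: root Fb is the subdominant; major triad there is IV6.
Db-F-Ab-Cb: chromatic; Db is V of V, so V7/V.
Gb-Bb-Db: root Gb is the dominant; major triad there is V.
Cb-Eb-Gb: root Cb is the tonic; major triad there is I.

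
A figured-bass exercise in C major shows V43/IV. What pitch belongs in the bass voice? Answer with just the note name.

G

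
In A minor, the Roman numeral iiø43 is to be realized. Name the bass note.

F

iiø in A minor has root B; the chord is B-D-F-A.
The figure 43 means second inversion — the fifth is in the bass.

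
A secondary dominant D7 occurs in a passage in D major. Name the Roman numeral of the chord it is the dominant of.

The chord is a dominant seventh chord on D.
A dominant resolves down a perfect fifth: D → G. In D major, G is scale degree 4, i.e. IV.

IV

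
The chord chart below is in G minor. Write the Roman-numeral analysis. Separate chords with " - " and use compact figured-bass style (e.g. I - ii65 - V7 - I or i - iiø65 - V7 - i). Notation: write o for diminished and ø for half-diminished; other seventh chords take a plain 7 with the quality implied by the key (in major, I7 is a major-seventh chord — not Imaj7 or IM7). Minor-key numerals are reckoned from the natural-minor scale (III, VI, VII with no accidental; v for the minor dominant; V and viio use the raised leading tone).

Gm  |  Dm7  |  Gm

Gm: root G is the tonic; minor triad there is i.
Dm7: root D is the dominant; minor seventh chord there is v7.
Gm: minor triad on G = scale degree 1 → i.

i - v7 - i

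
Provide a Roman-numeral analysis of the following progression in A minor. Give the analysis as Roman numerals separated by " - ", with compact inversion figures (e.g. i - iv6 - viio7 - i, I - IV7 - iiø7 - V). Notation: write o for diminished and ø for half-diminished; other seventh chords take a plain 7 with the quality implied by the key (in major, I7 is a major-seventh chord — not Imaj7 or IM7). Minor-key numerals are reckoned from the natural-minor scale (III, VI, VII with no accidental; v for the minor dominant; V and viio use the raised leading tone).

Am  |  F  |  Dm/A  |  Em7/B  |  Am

i - VI - iv64 - v43 - i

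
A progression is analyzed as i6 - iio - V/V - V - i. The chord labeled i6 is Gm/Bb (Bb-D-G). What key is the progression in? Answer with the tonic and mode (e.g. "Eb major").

G minor

The chord Gm/Bb is a minor triad rooted on G; its label is i6.
If G is scale degree 1 and the mode makes that degree carry a minor triad, the tonic is G and the mode is minor.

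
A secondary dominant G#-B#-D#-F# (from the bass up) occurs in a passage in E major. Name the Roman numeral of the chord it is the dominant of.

The chord is a dominant seventh chord on G#.
A dominant resolves down a perfect fifth: G# → C#. In E major, C# is scale degree 6, i.e. vi.

vi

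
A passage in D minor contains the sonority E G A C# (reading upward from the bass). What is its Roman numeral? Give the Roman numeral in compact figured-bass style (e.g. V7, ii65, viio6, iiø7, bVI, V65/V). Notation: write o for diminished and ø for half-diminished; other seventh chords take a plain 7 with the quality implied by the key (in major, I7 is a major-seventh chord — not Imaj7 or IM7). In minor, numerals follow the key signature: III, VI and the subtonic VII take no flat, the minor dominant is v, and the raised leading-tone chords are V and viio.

V43

Stacked in thirds the chord is A-C#-E-G: a dominant seventh chord on A.
A is scale degree 5 in D minor, and a dominant seventh chord on that degree is written V7.
With E in the bass the chord is in second inversion, so the figured bass is 43.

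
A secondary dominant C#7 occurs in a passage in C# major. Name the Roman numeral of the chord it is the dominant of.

The chord is a dominant seventh chord on C#.
A dominant resolves down a perfect fifth: C# → F#. In C# major, F# is scale degree 4, i.e. IV.

IV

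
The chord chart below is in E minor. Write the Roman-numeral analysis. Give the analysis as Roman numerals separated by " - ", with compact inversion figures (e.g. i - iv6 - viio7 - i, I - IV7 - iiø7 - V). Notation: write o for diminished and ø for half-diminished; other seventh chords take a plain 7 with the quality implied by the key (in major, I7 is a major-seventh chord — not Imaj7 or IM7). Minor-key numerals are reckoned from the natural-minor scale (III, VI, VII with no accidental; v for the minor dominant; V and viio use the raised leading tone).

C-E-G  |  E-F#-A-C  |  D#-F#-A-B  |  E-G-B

C-E-G: root C is the submediant; major triad there is VI.
E-F#-A-C has root F#, degree 2 in E minor, so iiø42.
D#-F#-A-B: dominant seventh chord on B = scale degree 5 → V65.
E-G-B: root E is the tonic; minor triad there is i.

VI - iiø42 - V65 - i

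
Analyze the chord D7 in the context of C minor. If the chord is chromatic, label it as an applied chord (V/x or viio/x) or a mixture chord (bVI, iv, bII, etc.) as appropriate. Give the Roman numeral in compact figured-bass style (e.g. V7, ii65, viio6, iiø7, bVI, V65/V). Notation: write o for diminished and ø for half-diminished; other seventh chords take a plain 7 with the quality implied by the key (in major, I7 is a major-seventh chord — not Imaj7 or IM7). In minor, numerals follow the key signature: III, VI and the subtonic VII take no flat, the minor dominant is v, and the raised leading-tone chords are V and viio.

Stacked in thirds the chord is D-F#-A-C: a dominant seventh chord on D.
D is not a diatonic chord root with this quality in C minor, but it lies a perfect fifth above G (V), so the chord functions as an applied dominant of V.

V7/V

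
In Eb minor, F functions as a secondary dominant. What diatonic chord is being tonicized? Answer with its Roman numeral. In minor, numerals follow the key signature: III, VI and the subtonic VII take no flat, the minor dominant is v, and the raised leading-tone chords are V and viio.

The chord is a major triad on F.
A dominant resolves down a perfect fifth: F → Bb. In Eb minor, Bb is scale degree 5, i.e. V.

V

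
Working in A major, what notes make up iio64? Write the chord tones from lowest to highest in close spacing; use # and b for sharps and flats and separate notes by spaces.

F B D

iio64 is the diminished supertonic triad, borrowed from the parallel minor. In A major that root is B.
So the chord is B-D-F.
The figured bass 64 indicates second inversion, placing the fifth (F) in the bass: F-B-D.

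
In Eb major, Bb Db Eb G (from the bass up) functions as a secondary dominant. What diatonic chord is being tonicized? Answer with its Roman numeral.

IV

The chord is a dominant seventh chord on Eb.
A dominant resolves down a perfect fifth: Eb → Ab. In Eb major, Ab is scale degree 4, i.e. IV.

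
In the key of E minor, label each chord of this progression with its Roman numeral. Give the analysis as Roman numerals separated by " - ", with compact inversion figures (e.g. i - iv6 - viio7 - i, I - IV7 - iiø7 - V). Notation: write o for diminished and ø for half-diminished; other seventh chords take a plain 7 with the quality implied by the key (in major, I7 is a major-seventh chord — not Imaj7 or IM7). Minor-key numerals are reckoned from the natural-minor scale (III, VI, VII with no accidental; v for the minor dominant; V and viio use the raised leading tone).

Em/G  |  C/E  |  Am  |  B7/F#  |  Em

i6 - VI6 - iv - V43 - i

Em/G: root E is the tonic; minor triad there is i6.
C/E has root C, degree 6 in E minor, so VI6.
Am: minor triad on A = scale degree 4 → iv.
B7/F#: dominant seventh chord on B = scale degree 5 → V43.
Em: minor triad on E = scale degree 1 → i.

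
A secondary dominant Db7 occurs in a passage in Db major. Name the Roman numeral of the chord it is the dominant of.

IV

The chord is a dominant seventh chord on Db.
A dominant resolves down a perfect fifth: Db → Gb. In Db major, Gb is scale degree 4, i.e. IV.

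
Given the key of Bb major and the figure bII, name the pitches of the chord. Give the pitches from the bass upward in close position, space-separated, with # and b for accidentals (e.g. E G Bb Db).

Cb Eb Gb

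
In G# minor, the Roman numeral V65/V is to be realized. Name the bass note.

The applied chord V65/V is rooted on A#: A#-C##-E#-G#.
The figure 65 means first inversion — the third is in the bass.

C##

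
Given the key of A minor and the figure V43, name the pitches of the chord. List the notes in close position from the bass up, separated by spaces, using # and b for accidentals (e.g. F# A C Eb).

In A minor, the dominant is E. The dominant is major (leading tone raised), so V is a dominant seventh chord.
That chord is spelled E-G#-B-D.
The figured bass 43 indicates second inversion, placing the fifth (B) in the bass: B-D-E-G#.

B D E G#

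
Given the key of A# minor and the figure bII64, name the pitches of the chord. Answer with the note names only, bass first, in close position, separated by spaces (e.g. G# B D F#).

Scale degree 2 in A# minor is B#; lowering it a half step gives B. bII64 is the Neapolitan chord — a major triad on the lowered second degree.
So the chord is B-D#-F#, a major triad.
With the 64 figure the chord is in second inversion; from the bass F# upward in close position it reads F#-B-D#.

F# B D#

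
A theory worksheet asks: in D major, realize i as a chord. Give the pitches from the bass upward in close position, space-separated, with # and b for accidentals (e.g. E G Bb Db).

D F A

Scale degree 1 in D major is D; here the chord built on it is altered to a minor triad. i is the minor tonic, borrowed from the parallel minor.
So the chord is D-F-A, a minor triad.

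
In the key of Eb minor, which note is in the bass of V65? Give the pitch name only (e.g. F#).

V in Eb minor has root Bb; the chord is Bb-D-F-Ab.
The figure 65 means first inversion — the third is in the bass.

D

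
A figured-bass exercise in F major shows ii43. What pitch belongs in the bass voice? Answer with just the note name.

ii in F major has root G; the chord is G-Bb-D-F.
The figure 43 means second inversion — the fifth is in the bass.

D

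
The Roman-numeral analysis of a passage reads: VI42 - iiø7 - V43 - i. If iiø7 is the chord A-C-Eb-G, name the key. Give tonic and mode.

G minor

The chord Am7b5 is a half-diminished seventh chord rooted on A; its label is iiø7.
Counting down one scale step from A places the tonic on G; a half-diminished seventh chord on degree 2 is diatonic only in minor.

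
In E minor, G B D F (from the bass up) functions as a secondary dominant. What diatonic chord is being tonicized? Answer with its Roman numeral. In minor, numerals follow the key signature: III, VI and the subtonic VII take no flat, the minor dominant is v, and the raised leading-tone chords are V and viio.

VI

The chord is a dominant seventh chord on G.
A dominant resolves down a perfect fifth: G → C. In E minor, C is scale degree 6, i.e. VI.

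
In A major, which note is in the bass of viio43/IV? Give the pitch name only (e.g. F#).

The applied chord viio43/IV is rooted on C#: C#-E-G-Bb.
The figure 43 means second inversion — the fifth is in the bass.

G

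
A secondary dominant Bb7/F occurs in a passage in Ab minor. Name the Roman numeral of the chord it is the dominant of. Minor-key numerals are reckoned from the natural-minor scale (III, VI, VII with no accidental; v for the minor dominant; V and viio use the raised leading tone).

V

The chord is a dominant seventh chord on Bb.
A dominant resolves down a perfect fifth: Bb → Eb. In Ab minor, Eb is scale degree 5, i.e. V.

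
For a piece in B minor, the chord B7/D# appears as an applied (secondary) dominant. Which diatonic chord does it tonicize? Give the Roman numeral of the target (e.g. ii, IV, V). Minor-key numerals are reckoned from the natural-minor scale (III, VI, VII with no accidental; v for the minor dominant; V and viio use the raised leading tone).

iv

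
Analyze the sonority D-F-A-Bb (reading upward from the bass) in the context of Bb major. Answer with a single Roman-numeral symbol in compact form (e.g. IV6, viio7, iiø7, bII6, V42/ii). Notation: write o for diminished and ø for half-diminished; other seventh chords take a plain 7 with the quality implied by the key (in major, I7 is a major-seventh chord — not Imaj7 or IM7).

I65

Stacked in thirds the chord is Bb-D-F-A: a major seventh chord on Bb.
In Bb major, Bb is the tonic; the diatonic major seventh chord there is I7.
With D in the bass the chord is in first inversion, so the figured bass is 65.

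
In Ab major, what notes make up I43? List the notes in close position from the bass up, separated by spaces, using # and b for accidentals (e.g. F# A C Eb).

In Ab major, scale degree 1 is Ab, and the diatonic chord built there is a major seventh chord.
Stacking thirds from Ab gives Ab-C-Eb-G.
With the 43 figure the chord is in second inversion; from the bass Eb upward in close position it reads Eb-G-Ab-C.

Eb G Ab C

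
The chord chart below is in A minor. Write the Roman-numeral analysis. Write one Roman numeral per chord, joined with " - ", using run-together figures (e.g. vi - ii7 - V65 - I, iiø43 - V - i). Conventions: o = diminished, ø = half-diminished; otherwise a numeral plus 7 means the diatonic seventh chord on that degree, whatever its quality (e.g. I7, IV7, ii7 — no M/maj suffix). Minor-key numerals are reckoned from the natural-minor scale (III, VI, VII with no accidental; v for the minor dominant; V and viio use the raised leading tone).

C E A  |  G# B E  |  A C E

i6 - V6 - i

C-E-A: minor triad on A = scale degree 1 → i6.
G#-B-E: major triad on E = scale degree 5 → V6.
A-C-E has root A, degree 1 in A minor, so i.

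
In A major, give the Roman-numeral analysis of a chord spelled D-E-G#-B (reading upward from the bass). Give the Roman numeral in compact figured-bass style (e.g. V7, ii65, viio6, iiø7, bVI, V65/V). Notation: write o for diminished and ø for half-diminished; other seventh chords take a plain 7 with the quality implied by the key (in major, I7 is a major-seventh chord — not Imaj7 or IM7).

V42

Stacked in thirds the chord is E-G#-B-D: a dominant seventh chord on E.
In A major, E is the dominant; the diatonic dominant seventh chord there is V7.
With D in the bass the chord is in third inversion, so the figured bass is 42.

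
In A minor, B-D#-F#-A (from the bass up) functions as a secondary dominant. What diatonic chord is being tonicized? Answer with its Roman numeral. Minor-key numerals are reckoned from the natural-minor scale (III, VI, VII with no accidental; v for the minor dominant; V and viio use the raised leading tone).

V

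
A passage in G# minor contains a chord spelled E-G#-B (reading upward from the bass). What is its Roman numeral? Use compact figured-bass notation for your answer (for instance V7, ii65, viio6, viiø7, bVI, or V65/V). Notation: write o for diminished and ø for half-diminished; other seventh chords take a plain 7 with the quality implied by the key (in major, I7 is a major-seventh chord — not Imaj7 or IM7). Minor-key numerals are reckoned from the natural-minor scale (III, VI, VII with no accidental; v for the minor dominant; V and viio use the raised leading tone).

The pitches E-G#-B form a major triad rooted on E.
E is scale degree 6 in G# minor, and a major triad on that degree is written VI.

VI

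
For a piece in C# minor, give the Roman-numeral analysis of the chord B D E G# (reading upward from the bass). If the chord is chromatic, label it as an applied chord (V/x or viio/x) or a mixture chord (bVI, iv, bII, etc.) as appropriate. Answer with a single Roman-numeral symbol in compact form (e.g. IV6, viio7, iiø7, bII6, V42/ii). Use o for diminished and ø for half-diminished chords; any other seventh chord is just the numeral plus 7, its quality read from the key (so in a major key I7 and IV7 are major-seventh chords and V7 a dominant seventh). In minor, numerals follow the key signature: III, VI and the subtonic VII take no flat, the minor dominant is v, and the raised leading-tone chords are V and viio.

V43/VI

The pitches E-G#-B-D form a dominant seventh chord rooted on E.
E is not a diatonic chord root with this quality in C# minor, but it lies a perfect fifth above A (VI), so the chord functions as an applied dominant of VI.
With B in the bass the chord is in second inversion, so the figured bass is 43.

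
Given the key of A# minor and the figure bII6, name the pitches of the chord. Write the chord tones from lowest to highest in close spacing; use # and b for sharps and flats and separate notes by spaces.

bII6 is the Neapolitan sixth — a major triad on the lowered second degree, here in its customary first inversion. In A# minor that root is B.
So the chord is B-D#-F#, a major triad.
With the 6 figure the chord is in first inversion; from the bass D# upward in close position it reads D#-F#-B.

D# F# B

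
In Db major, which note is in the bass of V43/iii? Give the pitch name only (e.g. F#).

G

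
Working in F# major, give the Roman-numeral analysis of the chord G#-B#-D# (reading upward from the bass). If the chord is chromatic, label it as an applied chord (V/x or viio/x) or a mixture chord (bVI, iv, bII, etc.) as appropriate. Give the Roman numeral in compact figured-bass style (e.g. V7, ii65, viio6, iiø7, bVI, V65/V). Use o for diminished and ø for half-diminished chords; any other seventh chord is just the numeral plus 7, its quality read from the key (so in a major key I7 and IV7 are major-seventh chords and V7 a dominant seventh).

V/V

The pitches G#-B#-D# form a major triad rooted on G#.
G# is not a diatonic chord root with this quality in F# major, but it lies a perfect fifth above C# (V), so the chord functions as an applied dominant of V.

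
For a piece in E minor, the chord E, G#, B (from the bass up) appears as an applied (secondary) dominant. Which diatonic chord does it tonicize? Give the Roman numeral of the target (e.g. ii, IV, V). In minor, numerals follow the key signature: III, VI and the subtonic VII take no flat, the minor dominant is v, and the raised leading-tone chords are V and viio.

iv

The chord is a major triad on E.
A dominant resolves down a perfect fifth: E → A. In E minor, A is scale degree 4, i.e. iv.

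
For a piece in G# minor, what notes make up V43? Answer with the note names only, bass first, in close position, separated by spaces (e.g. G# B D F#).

In G# minor, the dominant is D#. The dominant is major (leading tone raised), so V is a dominant seventh chord.
That chord is spelled D#-F##-A#-C#.
With the 43 figure the chord is in second inversion; from the bass A# upward in close position it reads A#-C#-D#-F##.

A# C# D# F##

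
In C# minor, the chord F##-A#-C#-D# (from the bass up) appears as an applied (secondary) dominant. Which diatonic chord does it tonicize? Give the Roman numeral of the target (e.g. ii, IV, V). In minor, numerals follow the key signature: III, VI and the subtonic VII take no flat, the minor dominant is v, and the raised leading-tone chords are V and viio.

The chord is a dominant seventh chord on D#.
A dominant resolves down a perfect fifth: D# → G#. In C# minor, G# is scale degree 5, i.e. V.

V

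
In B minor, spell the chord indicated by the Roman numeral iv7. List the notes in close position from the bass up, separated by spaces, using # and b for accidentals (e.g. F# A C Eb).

E G B D

The numeral's case and figure indicate a minor seventh chord. In B minor its root, the subdominant, is E.
Stacking thirds from E gives E-G-B-D.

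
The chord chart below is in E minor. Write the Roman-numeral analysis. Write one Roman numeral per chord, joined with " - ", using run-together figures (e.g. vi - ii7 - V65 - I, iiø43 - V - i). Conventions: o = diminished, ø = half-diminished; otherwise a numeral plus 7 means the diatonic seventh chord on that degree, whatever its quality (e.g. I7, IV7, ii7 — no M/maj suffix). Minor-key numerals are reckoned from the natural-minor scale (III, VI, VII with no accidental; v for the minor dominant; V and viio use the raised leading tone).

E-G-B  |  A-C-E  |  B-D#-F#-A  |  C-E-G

i - iv - V7 - VI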